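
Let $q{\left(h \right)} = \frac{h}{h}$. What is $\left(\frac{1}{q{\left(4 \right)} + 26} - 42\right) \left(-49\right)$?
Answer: $\frac{55517}{27} \approx 2056.2$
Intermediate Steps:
$q{\left(h \right)} = 1$
$\left(\frac{1}{q{\left(4 \right)} + 26} - 42\right) \left(-49\right) = \left(\frac{1}{1 + 26} - 42\right) \left(-49\right) = \left(\frac{1}{27} - 42\right) \left(-49\right) = \left(- \frac{1133}{27}\right) \left(-49\right) = \frac{55517}{27}$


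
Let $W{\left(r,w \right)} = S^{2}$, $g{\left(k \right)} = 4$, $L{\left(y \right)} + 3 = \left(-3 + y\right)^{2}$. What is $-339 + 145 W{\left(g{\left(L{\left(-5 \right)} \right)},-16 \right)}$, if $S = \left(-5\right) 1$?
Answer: $3286$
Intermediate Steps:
$S = -5$
$L{\left(y \right)} = -3 + \left(-3 + y\right)^{2}$
$W{\left(r,w \right)} = 25$ ($W{\left(r,w \right)} = \left(-5\right)^{2} = 25$)
$-339 + 145 W{\left(g{\left(L{\left(-5 \right)} \right)},-16 \right)} = -339 + 145 \cdot 25 = -339 + 3625 = 3286$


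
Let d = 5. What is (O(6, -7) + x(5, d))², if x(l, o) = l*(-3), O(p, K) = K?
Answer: 484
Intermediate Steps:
x(l, o) = -3*l
(O(6, -7) + x(5, d))² = (-7 - 3*5)² = (-7 - 15)² = (-22)² = 484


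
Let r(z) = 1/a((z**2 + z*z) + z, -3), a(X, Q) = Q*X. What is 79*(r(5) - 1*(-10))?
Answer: 130271/165 ≈ 789.52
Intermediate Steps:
r(z) = 1/(-6*z**2 - 3*z) (r(z) = 1/(-3*((z**2 + z*z) + z)) = 1/(-3*((z**2 + z**2) + z)) = 1/(-3*(2*z**2 + z)) = 1/(-3*(z + 2*z**2)) = 1/(-6*z**2 - 3*z))
79*(r(5) - 1*(-10)) = 79*(-1/3/(5*(1 + 2*5)) - 1*(-10)) = 79*(-1/3*1/5/(1 + 10) + 10) = 79*(-1/3*1/5/11 + 10) = 79*(-1/3*1/5*1/11 + 10) = 79*(-1/165 + 10) = 79*(1649/165) = 130271/165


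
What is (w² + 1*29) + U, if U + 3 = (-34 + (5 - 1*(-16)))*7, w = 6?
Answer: -29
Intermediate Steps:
U = -94 (U = -3 + (-34 + (5 - 1*(-16)))*7 = -3 + (-34 + (5 + 16))*7 = -3 + (-34 + 21)*7 = -3 - 13*7 = -3 - 91 = -94)
(w² + 1*29) + U = (6² + 1*29) - 94 = (36 + 29) - 94 = 65 - 94 = -29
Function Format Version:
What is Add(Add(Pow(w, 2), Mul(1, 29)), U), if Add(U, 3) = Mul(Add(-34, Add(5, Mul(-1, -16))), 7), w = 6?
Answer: -29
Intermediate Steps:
U = -94 (U = Add(-3, Mul(Add(-34, Add(5, Mul(-1, -16))), 7)) = Add(-3, Mul(Add(-34, Add(5, 16)), 7)) = Add(-3, Mul(Add(-34, 21), 7)) = Add(-3, Mul(-13, 7)) = Add(-3, -91) = -94)
Add(Add(Pow(w, 2), Mul(1, 29)), U) = Add(Add(Pow(6, 2), Mul(1, 29)), -94) = Add(Add(36, 29), -94) = Add(65, -94) = -29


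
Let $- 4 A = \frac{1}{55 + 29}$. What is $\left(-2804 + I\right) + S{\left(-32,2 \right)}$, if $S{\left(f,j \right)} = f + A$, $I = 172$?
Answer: $- \frac{895105}{336} \approx -2664.0$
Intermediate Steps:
$A = - \frac{1}{336}$ ($A = - \frac{1}{4 \left(55 + 29\right)} = - \frac{1}{4 \cdot 84} = \left(- \frac{1}{4}\right) \frac{1}{84} = - \frac{1}{336} \approx -0.0029762$)
$S{\left(f,j \right)} = - \frac{1}{336} + f$ ($S{\left(f,j \right)} = f - \frac{1}{336} = - \frac{1}{336} + f$)
$\left(-2804 + I\right) + S{\left(-32,2 \right)} = \left(-2804 + 172\right) - \frac{10753}{336} = -2632 - \frac{10753}{336} = - \frac{895105}{336}$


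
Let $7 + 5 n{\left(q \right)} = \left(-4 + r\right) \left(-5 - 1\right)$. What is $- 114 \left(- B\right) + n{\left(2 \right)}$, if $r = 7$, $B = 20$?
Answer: $2275$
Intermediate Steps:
$n{\left(q \right)} = -5$ ($n{\left(q \right)} = - \frac{7}{5} + \frac{\left(-4 + 7\right) \left(-5 - 1\right)}{5} = - \frac{7}{5} + \frac{3 \left(-6\right)}{5} = - \frac{7}{5} + \frac{1}{5} \left(-18\right) = - \frac{7}{5} - \frac{18}{5} = -5$)
$- 114 \left(- B\right) + n{\left(2 \right)} = - 114 \left(\left(-1\right) 20\right) - 5 = \left(-114\right) \left(-20\right) - 5 = 2280 - 5 = 2275$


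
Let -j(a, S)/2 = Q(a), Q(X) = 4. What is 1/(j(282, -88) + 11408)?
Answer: 1/11400 ≈ 8.7719e-5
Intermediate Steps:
j(a, S) = -8 (j(a, S) = -2*4 = -8)
1/(j(282, -88) + 11408) = 1/(-8 + 11408) = 1/11400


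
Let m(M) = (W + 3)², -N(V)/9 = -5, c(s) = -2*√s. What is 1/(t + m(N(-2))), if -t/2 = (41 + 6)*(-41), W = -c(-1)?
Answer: 3859/14892025 - 12*I/14892025 ≈ 0.00025913 - 8.058e-7*I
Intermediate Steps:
N(V) = 45 (N(V) = -9*(-5) = 45)
W = 2*I (W = -(-2)*√(-1) = -(-2)*I = 2*I ≈ 2.0*I)
t = 3854 (t = -2*(41 + 6)*(-41) = -94*(-41) = -2*(-1927) = 3854)
m(M) = (3 + 2*I)² (m(M) = (2*I + 3)² = (3 + 2*I)²)
1/(t + m(N(-2))) = 1/(3854 + (5 + 12*I)) = 1/(3859 + 12*I) = (3859 - 12*I)/14892025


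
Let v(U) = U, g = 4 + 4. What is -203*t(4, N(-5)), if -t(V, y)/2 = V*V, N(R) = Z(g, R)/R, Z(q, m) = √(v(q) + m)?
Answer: 6496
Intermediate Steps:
g = 8
Z(q, m) = √(m + q) (Z(q, m) = √(q + m) = √(m + q))
N(R) = √(8 + R)/R (N(R) = √(R + 8)/R = √(8 + R)/R)
t(V, y) = -2*V² (t(V, y) = -2*V*V = -2*V²)
-203*t(4, N(-5)) = -(-406)*4² = -(-406)*16 = -203*(-32) = 6496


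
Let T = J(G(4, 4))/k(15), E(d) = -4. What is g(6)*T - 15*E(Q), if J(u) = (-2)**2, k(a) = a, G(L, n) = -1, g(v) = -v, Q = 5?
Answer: 292/5 ≈ 58.400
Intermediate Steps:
J(u) = 4
T = 4/15 ≈ 0.26667
g(6)*T - 15*E(Q) = -1*6*(4/15) - 15*(-4) = -6*4/15 + 60 = -8/5 + 60 = 292/5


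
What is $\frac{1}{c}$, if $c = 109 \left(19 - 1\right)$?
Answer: $\frac{1}{1962} \approx 0.00050968$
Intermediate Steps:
$c = 1962$ ($c = 109 \cdot 18 = 1962$)
$\frac{1}{c} = \frac{1}{1962}$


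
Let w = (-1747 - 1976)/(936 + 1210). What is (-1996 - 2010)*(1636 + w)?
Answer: -7024787399/1073 ≈ -6.5469e+6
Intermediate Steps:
w = -3723/2146 ≈ -1.7349
(-1996 - 2010)*(1636 + w) = (-1996 - 2010)*(1636 - 3723/2146) = -4006*3507133/2146 = -7024787399/1073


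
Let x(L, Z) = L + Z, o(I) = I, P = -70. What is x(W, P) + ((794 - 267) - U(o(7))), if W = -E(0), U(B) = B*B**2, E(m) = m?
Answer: 114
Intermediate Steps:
U(B) = B**3
W = 0 (W = -1*0 = 0)
x(W, P) + ((794 - 267) - U(o(7))) = (0 - 70) + ((794 - 267) - 1*7**3) = -70 + (527 - 1*343) = -70 + (527 - 343) = -70 + 184 = 114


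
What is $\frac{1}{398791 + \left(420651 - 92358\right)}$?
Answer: $\frac{1}{727084} \approx 1.3754 \cdot 10^{-6}$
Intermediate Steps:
$\frac{1}{398791 + \left(420651 - 92358\right)} = \frac{1}{398791 + 328293} = \frac{1}{727084}$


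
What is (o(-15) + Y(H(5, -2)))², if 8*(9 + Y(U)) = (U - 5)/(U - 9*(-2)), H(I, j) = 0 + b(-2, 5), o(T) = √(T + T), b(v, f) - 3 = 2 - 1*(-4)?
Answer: 147745/2916 - 485*I*√30/27 ≈ 50.667 - 98.387*I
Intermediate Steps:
b(v, f) = 9 (b(v, f) = 3 + (2 - 1*(-4)) = 3 + (2 + 4) = 3 + 6 = 9)
o(T) = √2*√T (o(T) = √(2*T) = √2*√T)
H(I, j) = 9 (H(I, j) = 0 + 9 = 9)
Y(U) = -9 + (-5 + U)/(8*(18 + U)) (Y(U) = -9 + ((U - 5)/(U - 9*(-2)))/8 = -9 + ((-5 + U)/(U + 18))/8 = -9 + ((-5 + U)/(18 + U))/8 = -9 + (-5 + U)/(8*(18 + U)))
(o(-15) + Y(H(5, -2)))² = (√2*√(-15) + (-1301 - 71*9)/(8*(18 + 9)))² = (√2*(I*√15) + (⅛)*(-1301 - 639)/27)² = (I*√30 + (⅛)*(1/27)*(-1940))² = (I*√30 - 485/54)² = (-485/54 + I*√30)²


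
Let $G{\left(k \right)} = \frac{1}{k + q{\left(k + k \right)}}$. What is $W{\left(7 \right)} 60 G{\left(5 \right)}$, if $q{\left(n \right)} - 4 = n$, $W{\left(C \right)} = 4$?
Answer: $\frac{240}{19} \approx 12.632$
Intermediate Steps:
$q{\left(n \right)} = 4 + n$
$G{\left(k \right)} = \frac{1}{4 + 3 k}$ ($G{\left(k \right)} = \frac{1}{k + \left(4 + \left(k + k\right)\right)} = \frac{1}{k + \left(4 + 2 k\right)} = \frac{1}{4 + 3 k}$)
$W{\left(7 \right)} 60 G{\left(5 \right)} = \frac{4 \cdot 60}{4 + 3 \cdot 5} = \frac{240}{4 + 15} = \frac{240}{19}$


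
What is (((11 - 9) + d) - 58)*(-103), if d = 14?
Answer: 4326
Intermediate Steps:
(((11 - 9) + d) - 58)*(-103) = (((11 - 9) + 14) - 58)*(-103) = ((2 + 14) - 58)*(-103) = (16 - 58)*(-103) = -42*(-103) = 4326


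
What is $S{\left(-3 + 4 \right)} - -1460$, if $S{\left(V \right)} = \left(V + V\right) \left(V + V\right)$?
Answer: $1464$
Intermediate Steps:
$S{\left(V \right)} = 4 V^{2}$ ($S{\left(V \right)} = 2 V 2 V = 4 V^{2}$)
$S{\left(-3 + 4 \right)} - -1460 = 4 \left(-3 + 4\right)^{2} - -1460 = 4 \cdot 1^{2} + 1460 = 4 \cdot 1 + 1460 = 4 + 1460 = 1464$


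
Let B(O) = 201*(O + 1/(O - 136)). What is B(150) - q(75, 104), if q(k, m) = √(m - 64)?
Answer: 422301/14 - 2*√10 ≈ 30158.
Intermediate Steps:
q(k, m) = √(-64 + m)
B(O) = 201*O + 201/(-136 + O) (B(O) = 201*(O + 1/(-136 + O)) = 201*O + 201/(-136 + O))
B(150) - q(75, 104) = 201*(1 + 150² - 136*150)/(-136 + 150) - √(-64 + 104) = 201*(1 + 22500 - 20400)/14 - √40 = 201*(1/14)*2101 - 2*√10 = 422301/14 - 2*√10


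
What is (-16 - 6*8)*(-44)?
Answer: 2816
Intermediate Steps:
(-16 - 6*8)*(-44) = (-16 - 48)*(-44) = -64*(-44) = 2816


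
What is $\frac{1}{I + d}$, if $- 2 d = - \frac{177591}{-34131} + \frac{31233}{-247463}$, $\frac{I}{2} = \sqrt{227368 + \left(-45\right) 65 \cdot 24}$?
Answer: $\frac{20121186715965851435}{4983055563101629303282647} + \frac{63411211452413404808 \sqrt{9823}}{4983055563101629303282647} \approx 0.0012653$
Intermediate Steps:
$I = 8 \sqrt{9823}$ ($I = 2 \sqrt{227368 + \left(-45\right) 65 \cdot 24} = 2 \sqrt{227368 - 70200} = 2 \sqrt{157168} = 2 \cdot 4 \sqrt{9823} = 8 \sqrt{9823} \approx 792.89$)
$d = - \frac{7146864685}{2815386551}$ ($d = - \frac{- \frac{177591}{-34131} + \frac{31233}{-247463}}{2} = - \frac{\left(-177591\right) \left(- \frac{1}{34131}\right) + 31233 \left(- \frac{1}{247463}\right)}{2} = - \frac{\frac{59197}{11377} - \frac{31233}{247463}}{2} = \left(- \frac{1}{2}\right) \frac{14293729370}{2815386551} = - \frac{7146864685}{2815386551} \approx -2.5385$)
$\frac{1}{I + d} = \frac{1}{8 \sqrt{9823} - \frac{7146864685}{2815386551}} = \frac{1}{- \frac{7146864685}{2815386551} + 8 \sqrt{9823}}$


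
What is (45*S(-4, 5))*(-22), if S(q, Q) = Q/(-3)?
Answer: 1650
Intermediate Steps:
S(q, Q) = -Q/3 (S(q, Q) = Q*(-⅓) = -Q/3)
(45*S(-4, 5))*(-22) = (45*(-⅓*5))*(-22) = (45*(-5/3))*(-22) = -75*(-22) = 1650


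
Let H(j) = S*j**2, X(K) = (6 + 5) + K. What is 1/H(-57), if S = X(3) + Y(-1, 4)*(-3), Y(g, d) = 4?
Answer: 1/6498 ≈ 0.00015389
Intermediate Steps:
X(K) = 11 + K
S = 2 (S = (11 + 3) + 4*(-3) = 14 - 12 = 2)
H(j) = 2*j**2
1/H(-57) = 1/(2*(-57)**2) = 1/(2*3249) = 1/6498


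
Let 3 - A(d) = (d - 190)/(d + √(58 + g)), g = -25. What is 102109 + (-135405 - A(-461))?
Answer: -7075337801/212488 + 651*√33/212488 ≈ -33298.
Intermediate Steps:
A(d) = 3 - (-190 + d)/(d + √33) (A(d) = 3 - (d - 190)/(d + √(58 - 25)) = 3 - (-190 + d)/(d + √33))
102109 + (-135405 - A(-461)) = 102109 + (-135405 - (190 + 2*(-461) + 3*√33)/(-461 + √33)) = 102109 + (-135405 - (190 - 922 + 3*√33)/(-461 + √33)) = 102109 + (-135405 - (-732 + 3*√33)/(-461 + √33)) = -33296 - (-732 + 3*√33)/(-461 + √33)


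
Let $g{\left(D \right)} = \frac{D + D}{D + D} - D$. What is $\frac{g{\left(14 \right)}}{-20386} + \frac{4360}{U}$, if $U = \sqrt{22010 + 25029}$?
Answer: $\frac{13}{20386} + \frac{4360 \sqrt{47039}}{47039} \approx 20.103$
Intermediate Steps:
$g{\left(D \right)} = 1 - D$ ($g{\left(D \right)} = \frac{2 D}{2 D} - D = 2 D \frac{1}{2 D} - D = 1 - D$)
$U = \sqrt{47039} \approx 216.88$
$\frac{g{\left(14 \right)}}{-20386} + \frac{4360}{U} = \frac{1 - 14}{-20386} + \frac{4360}{\sqrt{47039}} = \left(1 - 14\right) \left(- \frac{1}{20386}\right) + 4360 \frac{\sqrt{47039}}{47039} = \left(-13\right) \left(- \frac{1}{20386}\right) + \frac{4360 \sqrt{47039}}{47039} = \frac{13}{20386} + \frac{4360 \sqrt{47039}}{47039}$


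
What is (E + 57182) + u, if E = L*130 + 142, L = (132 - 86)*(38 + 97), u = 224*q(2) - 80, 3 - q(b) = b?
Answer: 864768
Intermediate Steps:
q(b) = 3 - b
u = 144 (u = 224*(3 - 1*2) - 80 = 224*(3 - 2) - 80 = 224*1 - 80 = 224 - 80 = 144)
L = 6210 (L = 46*135 = 6210)
E = 807442 (E = 6210*130 + 142 = 807300 + 142 = 807442)
(E + 57182) + u = (807442 + 57182) + 144 = 864624 + 144 = 864768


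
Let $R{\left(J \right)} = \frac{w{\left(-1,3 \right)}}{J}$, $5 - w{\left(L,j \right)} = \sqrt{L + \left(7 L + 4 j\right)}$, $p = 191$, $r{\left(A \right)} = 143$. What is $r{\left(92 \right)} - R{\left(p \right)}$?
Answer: $\frac{27310}{191} \approx 142.98$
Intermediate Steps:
$w{\left(L,j \right)} = 5 - \sqrt{4 j + 8 L}$ ($w{\left(L,j \right)} = 5 - \sqrt{L + \left(7 L + 4 j\right)} = 5 - \sqrt{L + \left(4 j + 7 L\right)} = 5 - \sqrt{4 j + 8 L}$)
$R{\left(J \right)} = \frac{3}{J}$ ($R{\left(J \right)} = \frac{5 - 2 \sqrt{3 + 2 \left(-1\right)}}{J} = \frac{5 - 2 \sqrt{3 - 2}}{J} = \frac{5 - 2 \sqrt{1}}{J} = \frac{5 - 2}{J} = \frac{3}{J}$)
$r{\left(92 \right)} - R{\left(p \right)} = 143 - \frac{3}{191} = \frac{27310}{191}$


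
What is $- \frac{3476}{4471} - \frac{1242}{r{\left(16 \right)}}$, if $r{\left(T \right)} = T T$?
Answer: $- \frac{3221419}{572288} \approx -5.629$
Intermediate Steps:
$r{\left(T \right)} = T^{2}$
$- \frac{3476}{4471} - \frac{1242}{r{\left(16 \right)}} = - \frac{3476}{4471} - \frac{1242}{16^{2}} = \left(-3476\right) \frac{1}{4471} - \frac{1242}{256} = - \frac{3476}{4471} - \frac{621}{128} = - \frac{3221419}{572288}$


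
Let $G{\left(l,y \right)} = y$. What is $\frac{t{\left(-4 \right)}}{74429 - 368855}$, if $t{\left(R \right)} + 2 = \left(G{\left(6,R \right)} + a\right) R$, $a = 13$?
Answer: $\frac{19}{147213} \approx 0.00012906$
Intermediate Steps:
$t{\left(R \right)} = -2 + R \left(13 + R\right)$ ($t{\left(R \right)} = -2 + \left(R + 13\right) R = -2 + \left(13 + R\right) R = -2 + R \left(13 + R\right)$)
$\frac{t{\left(-4 \right)}}{74429 - 368855} = \frac{-2 + \left(-4\right)^{2} + 13 \left(-4\right)}{74429 - 368855} = \frac{-2 + 16 - 52}{74429 - 368855} = - \frac{38}{-294426} = \left(-38\right) \left(- \frac{1}{294426}\right) = \frac{19}{147213}$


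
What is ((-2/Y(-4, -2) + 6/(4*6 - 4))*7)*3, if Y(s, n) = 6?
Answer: -7/10 ≈ -0.70000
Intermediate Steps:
((-2/Y(-4, -2) + 6/(4*6 - 4))*7)*3 = ((-2/6 + 6/(4*6 - 4))*7)*3 = ((-2*1/6 + 6/(24 - 4))*7)*3 = ((-1/3 + 6/20)*7)*3 = ((-1/3 + 6*(1/20))*7)*3 = ((-1/3 + 3/10)*7)*3 = -1/30*7*3 = -7/30*3 = -7/10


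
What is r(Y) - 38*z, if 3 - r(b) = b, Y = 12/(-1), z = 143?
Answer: -5419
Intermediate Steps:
Y = -12 (Y = 12*(-1) = -12)
r(b) = 3 - b
r(Y) - 38*z = (3 - 1*(-12)) - 38*143 = (3 + 12) - 5434 = 15 - 5434 = -5419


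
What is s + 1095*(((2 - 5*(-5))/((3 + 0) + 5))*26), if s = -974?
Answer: 380449/4 ≈ 95112.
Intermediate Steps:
s + 1095*(((2 - 5*(-5))/((3 + 0) + 5))*26) = -974 + 1095*(((2 - 5*(-5))/((3 + 0) + 5))*26) = -974 + 1095*(((2 + 25)/(3 + 5))*26) = -974 + 1095*((27/8)*26) = -974 + 1095*(351/4) = -974 + 384345/4 = 380449/4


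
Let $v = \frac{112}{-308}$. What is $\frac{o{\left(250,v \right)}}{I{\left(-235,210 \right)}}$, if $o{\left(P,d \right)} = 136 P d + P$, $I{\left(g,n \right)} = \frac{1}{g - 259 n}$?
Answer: $\frac{7278781250}{11} \approx 6.6171 \cdot 10^{8}$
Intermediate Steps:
$v = - \frac{4}{11}$ ($v = 112 \left(- \frac{1}{308}\right) = - \frac{4}{11} \approx -0.36364$)
$o{\left(P,d \right)} = P + 136 P d$ ($o{\left(P,d \right)} = 136 P d + P = P + 136 P d$)
$\frac{o{\left(250,v \right)}}{I{\left(-235,210 \right)}} = \frac{250 \left(1 + 136 \left(- \frac{4}{11}\right)\right)}{\frac{1}{-235 - 54390}} = \frac{250 \left(1 - \frac{544}{11}\right)}{\frac{1}{-235 - 54390}} = \frac{250 \left(- \frac{533}{11}\right)}{\frac{1}{-54625}} = - \frac{133250}{11 \left(- \frac{1}{54625}\right)} = \left(- \frac{133250}{11}\right) \left(-54625\right) = \frac{7278781250}{11}$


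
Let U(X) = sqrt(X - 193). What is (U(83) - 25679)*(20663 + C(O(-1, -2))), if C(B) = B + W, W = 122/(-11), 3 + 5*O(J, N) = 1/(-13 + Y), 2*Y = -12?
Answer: -554168407153/1045 + 21580607*I*sqrt(110)/1045 ≈ -5.303e+8 + 2.1659e+5*I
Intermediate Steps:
Y = -6 (Y = (1/2)*(-12) = -6)
O(J, N) = -58/95 (O(J, N) = -3/5 + 1/(5*(-13 - 6)) = -3/5 + (1/5)/(-19) = -3/5 + (1/5)*(-1/19) = -3/5 - 1/95 = -58/95)
U(X) = sqrt(-193 + X)
W = -122/11 (W = 122*(-1/11) = -122/11 ≈ -11.091)
C(B) = -122/11 + B (C(B) = B - 122/11 = -122/11 + B)
(U(83) - 25679)*(20663 + C(O(-1, -2))) = (sqrt(-193 + 83) - 25679)*(20663 + (-122/11 - 58/95)) = (sqrt(-110) - 25679)*(20663 - 12228/1045) = (I*sqrt(110) - 25679)*(21580607/1045) = (-25679 + I*sqrt(110))*(21580607/1045) = -554168407153/1045 + 21580607*I*sqrt(110)/1045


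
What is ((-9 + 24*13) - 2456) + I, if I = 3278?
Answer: 1125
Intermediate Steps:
((-9 + 24*13) - 2456) + I = ((-9 + 24*13) - 2456) + 3278 = ((-9 + 312) - 2456) + 3278 = (303 - 2456) + 3278 = -2153 + 3278 = 1125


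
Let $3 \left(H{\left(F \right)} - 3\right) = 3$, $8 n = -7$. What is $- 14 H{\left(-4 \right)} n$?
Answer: $49$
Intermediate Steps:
$n = - \frac{7}{8}$ ($n = \frac{1}{8} \left(-7\right) = - \frac{7}{8} \approx -0.875$)
$H{\left(F \right)} = 4$ ($H{\left(F \right)} = 3 + \frac{1}{3} \cdot 3 = 3 + 1 = 4$)
$- 14 H{\left(-4 \right)} n = \left(-14\right) 4 \left(- \frac{7}{8}\right) = \left(-56\right) \left(- \frac{7}{8}\right) = 49$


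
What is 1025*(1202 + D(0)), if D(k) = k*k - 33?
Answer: 1198225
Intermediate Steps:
D(k) = -33 + k**2 (D(k) = k**2 - 33 = -33 + k**2)
1025*(1202 + D(0)) = 1025*(1202 + (-33 + 0**2)) = 1025*(1202 + (-33 + 0)) = 1025*(1202 - 33) = 1025*1169 = 1198225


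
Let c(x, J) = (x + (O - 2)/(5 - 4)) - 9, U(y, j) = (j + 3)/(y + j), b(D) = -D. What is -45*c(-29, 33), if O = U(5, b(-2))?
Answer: 12375/7 ≈ 1767.9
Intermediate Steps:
U(y, j) = (3 + j)/(j + y)
O = 5/7 (O = (3 - 1*(-2))/(-1*(-2) + 5) = (3 + 2)/(2 + 5) = 5/7 ≈ 0.71429)
c(x, J) = -72/7 + x (c(x, J) = (x + (5/7 - 2)/(5 - 4)) - 9 = (x - 9/7/1) - 9 = (x - 9/7*1) - 9 = (x - 9/7) - 9 = (-9/7 + x) - 9 = -72/7 + x)
-45*c(-29, 33) = -45*(-72/7 - 29) = -45*(-275/7) = 12375/7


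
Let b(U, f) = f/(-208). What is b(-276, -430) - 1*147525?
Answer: -15342385/104 ≈ -1.4752e+5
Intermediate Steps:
b(U, f) = -f/208 (b(U, f) = f*(-1/208) = -f/208)
b(-276, -430) - 1*147525 = -1/208*(-430) - 1*147525 = 215/104 - 147525 = -15342385/104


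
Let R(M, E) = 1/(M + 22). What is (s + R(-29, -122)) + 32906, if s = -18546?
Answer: 100519/7 ≈ 14360.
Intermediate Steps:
R(M, E) = 1/(22 + M)
(s + R(-29, -122)) + 32906 = (-18546 + 1/(22 - 29)) + 32906 = (-18546 + 1/(-7)) + 32906 = (-18546 - ⅐) + 32906 = -129823/7 + 32906 = 100519/7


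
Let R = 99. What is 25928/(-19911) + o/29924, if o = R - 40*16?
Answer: -786641323/595816764 ≈ -1.3203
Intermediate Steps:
o = -541 (o = 99 - 40*16 = 99 - 640 = -541)
25928/(-19911) + o/29924 = 25928/(-19911) - 541/29924 = 25928*(-1/19911) - 541*1/29924 = -25928/19911 - 541/29924 = -786641323/595816764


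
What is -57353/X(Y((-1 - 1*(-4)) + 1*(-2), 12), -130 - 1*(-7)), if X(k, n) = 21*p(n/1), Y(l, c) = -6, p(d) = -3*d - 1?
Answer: -57353/7728 ≈ -7.4215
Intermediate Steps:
p(d) = -1 - 3*d
X(k, n) = -21 - 63*n (X(k, n) = 21*(-1 - 3*n/1) = 21*(-1 - 3*n) = -21 - 63*n)
-57353/X(Y((-1 - 1*(-4)) + 1*(-2), 12), -130 - 1*(-7)) = -57353/(-21 - 63*(-130 - 1*(-7))) = -57353/(-21 - 63*(-130 + 7)) = -57353/(-21 - 63*(-123)) = -57353/(-21 + 7749) = -57353/7728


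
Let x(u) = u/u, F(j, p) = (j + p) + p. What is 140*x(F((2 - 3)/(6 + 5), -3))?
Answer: 140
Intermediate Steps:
F(j, p) = j + 2*p
x(u) = 1
140*x(F((2 - 3)/(6 + 5), -3)) = 140*1 = 140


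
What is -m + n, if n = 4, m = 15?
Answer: -11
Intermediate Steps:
-m + n = -1*15 + 4 = -15 + 4 = -11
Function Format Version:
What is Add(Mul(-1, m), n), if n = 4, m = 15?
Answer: -11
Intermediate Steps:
Add(Mul(-1, m), n) = Add(Mul(-1, 15), 4) = Add(-15, 4) = -11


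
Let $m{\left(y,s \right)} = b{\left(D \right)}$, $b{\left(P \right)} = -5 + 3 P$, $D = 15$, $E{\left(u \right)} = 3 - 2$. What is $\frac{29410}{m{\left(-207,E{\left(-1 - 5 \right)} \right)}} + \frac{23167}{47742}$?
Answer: $\frac{70250945}{95484} \approx 735.74$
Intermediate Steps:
$E{\left(u \right)} = 1$ ($E{\left(u \right)} = 3 - 2 = 1$)
$m{\left(y,s \right)} = 40$ ($m{\left(y,s \right)} = -5 + 3 \cdot 15 = -5 + 45 = 40$)
$\frac{29410}{m{\left(-207,E{\left(-1 - 5 \right)} \right)}} + \frac{23167}{47742} = \frac{29410}{40} + \frac{23167}{47742} = 29410 \cdot \frac{1}{40} + 23167 \cdot \frac{1}{47742} = \frac{2941}{4} + \frac{23167}{47742} = \frac{70250945}{95484}$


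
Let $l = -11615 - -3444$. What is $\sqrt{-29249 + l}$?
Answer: $2 i \sqrt{9355} \approx 193.44 i$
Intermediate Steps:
$l = -8171$ ($l = -11615 + 3444 = -8171$)
$\sqrt{-29249 + l} = \sqrt{-29249 - 8171} = \sqrt{-37420} = 2 i \sqrt{9355}$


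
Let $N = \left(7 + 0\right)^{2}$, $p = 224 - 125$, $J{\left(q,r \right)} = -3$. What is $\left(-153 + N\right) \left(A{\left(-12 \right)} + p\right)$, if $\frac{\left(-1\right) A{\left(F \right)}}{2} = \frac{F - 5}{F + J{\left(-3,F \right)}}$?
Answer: $- \frac{150904}{15} \approx -10060.0$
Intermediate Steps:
$p = 99$
$N = 49$ ($N = 7^{2} = 49$)
$A{\left(F \right)} = - \frac{2 \left(-5 + F\right)}{-3 + F}$ ($A{\left(F \right)} = - 2 \frac{F - 5}{F - 3} = - 2 \frac{-5 + F}{-3 + F} = - \frac{2 \left(-5 + F\right)}{-3 + F}$)
$\left(-153 + N\right) \left(A{\left(-12 \right)} + p\right) = \left(-153 + 49\right) \left(\frac{2 \left(5 - -12\right)}{-3 - 12} + 99\right) = - 104 \left(\frac{2 \left(5 + 12\right)}{-15} + 99\right) = - 104 \left(2 \left(- \frac{1}{15}\right) 17 + 99\right) = - 104 \left(- \frac{34}{15} + 99\right) = \left(-104\right) \frac{1451}{15} = - \frac{150904}{15}$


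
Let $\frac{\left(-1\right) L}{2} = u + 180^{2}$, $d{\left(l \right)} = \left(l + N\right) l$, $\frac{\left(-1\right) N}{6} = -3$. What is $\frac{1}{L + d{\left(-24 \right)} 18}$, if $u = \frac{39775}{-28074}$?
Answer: $- \frac{14037}{873173921} \approx -1.6076 \cdot 10^{-5}$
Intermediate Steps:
$N = 18$ ($N = \left(-6\right) \left(-3\right) = 18$)
$u = - \frac{39775}{28074}$ ($u = 39775 \left(- \frac{1}{28074}\right) = - \frac{39775}{28074} \approx -1.4168$)
$d{\left(l \right)} = l \left(18 + l\right)$ ($d{\left(l \right)} = \left(l + 18\right) l = \left(18 + l\right) l = l \left(18 + l\right)$)
$L = - \frac{909557825}{14037}$ ($L = - 2 \left(- \frac{39775}{28074} + 180^{2}\right) = - 2 \left(- \frac{39775}{28074} + 32400\right) = \left(-2\right) \frac{909557825}{28074} = - \frac{909557825}{14037} \approx -64797.0$)
$\frac{1}{L + d{\left(-24 \right)} 18} = \frac{1}{- \frac{909557825}{14037} + - 24 \left(18 - 24\right) 18} = \frac{1}{- \frac{909557825}{14037} + \left(-24\right) \left(-6\right) 18} = \frac{1}{- \frac{909557825}{14037} + 144 \cdot 18} = \frac{1}{- \frac{909557825}{14037} + 2592} = \frac{1}{- \frac{873173921}{14037}} = - \frac{14037}{873173921}$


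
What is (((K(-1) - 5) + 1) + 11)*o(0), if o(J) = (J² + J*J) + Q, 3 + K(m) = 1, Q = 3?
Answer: 15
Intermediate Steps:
K(m) = -2 (K(m) = -3 + 1 = -2)
o(J) = 3 + 2*J² (o(J) = (J² + J*J) + 3 = (J² + J²) + 3 = 2*J² + 3 = 3 + 2*J²)
(((K(-1) - 5) + 1) + 11)*o(0) = (((-2 - 5) + 1) + 11)*(3 + 2*0²) = ((-7 + 1) + 11)*(3 + 2*0) = (-6 + 11)*(3 + 0) = 5*3 = 15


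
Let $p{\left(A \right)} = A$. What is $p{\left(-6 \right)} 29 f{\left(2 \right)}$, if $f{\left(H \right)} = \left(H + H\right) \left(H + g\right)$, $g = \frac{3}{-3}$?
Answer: $-696$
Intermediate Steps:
$g = -1$ ($g = 3 \left(- \frac{1}{3}\right) = -1$)
$f{\left(H \right)} = 2 H \left(-1 + H\right)$ ($f{\left(H \right)} = \left(H + H\right) \left(H - 1\right) = 2 H \left(-1 + H\right)$)
$p{\left(-6 \right)} 29 f{\left(2 \right)} = \left(-6\right) 29 \cdot 2 \cdot 2 \left(-1 + 2\right) = - 174 \cdot 2 \cdot 2 \cdot 1 = \left(-174\right) 4 = -696$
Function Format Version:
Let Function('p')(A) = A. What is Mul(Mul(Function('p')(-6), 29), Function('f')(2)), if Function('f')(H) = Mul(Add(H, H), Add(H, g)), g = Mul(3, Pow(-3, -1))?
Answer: -696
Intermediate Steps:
g = -1 (g = Mul(3, Rational(-1, 3)) = -1)
Function('f')(H) = Mul(2, H, Add(-1, H)) (Function('f')(H) = Mul(Add(H, H), Add(H, -1)) = Mul(Mul(2, H), Add(-1, H)) = Mul(2, H, Add(-1, H)))
Mul(Mul(Function('p')(-6), 29), Function('f')(2)) = Mul(Mul(-6, 29), Mul(2, 2, Add(-1, 2))) = Mul(-174, Mul(2, 2, 1)) = Mul(-174, 4) = -696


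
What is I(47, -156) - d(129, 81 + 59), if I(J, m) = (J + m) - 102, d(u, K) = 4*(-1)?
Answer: -207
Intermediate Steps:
d(u, K) = -4
I(J, m) = -102 + J + m
I(47, -156) - d(129, 81 + 59) = (-102 + 47 - 156) - 1*(-4) = -211 + 4 = -207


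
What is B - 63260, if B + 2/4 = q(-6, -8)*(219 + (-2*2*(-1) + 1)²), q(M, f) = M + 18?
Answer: -120665/2 ≈ -60333.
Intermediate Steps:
q(M, f) = 18 + M
B = 5855/2 (B = -½ + (18 - 6)*(219 + (-2*2*(-1) + 1)²) = -½ + 12*(219 + (-4*(-1) + 1)²) = -½ + 12*(219 + (4 + 1)²) = -½ + 12*(219 + 5²) = -½ + 12*(219 + 25) = -½ + 12*244 = -½ + 2928 = 5855/2 ≈ 2927.5)
B - 63260 = 5855/2 - 63260 = -120665/2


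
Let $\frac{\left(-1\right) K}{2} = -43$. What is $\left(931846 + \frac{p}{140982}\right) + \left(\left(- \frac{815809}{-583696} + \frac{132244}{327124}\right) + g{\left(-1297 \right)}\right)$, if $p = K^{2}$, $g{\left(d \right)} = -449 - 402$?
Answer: $\frac{447530850828635138129}{480700712060688} \approx 9.31 \cdot 10^{5}$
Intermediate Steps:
$g{\left(d \right)} = -851$
$K = 86$ ($K = \left(-2\right) \left(-43\right) = 86$)
$p = 7396$ ($p = 86^{2} = 7396$)
$\left(931846 + \frac{p}{140982}\right) + \left(\left(- \frac{815809}{-583696} + \frac{132244}{327124}\right) + g{\left(-1297 \right)}\right) = \left(931846 + \frac{7396}{140982}\right) + \left(\left(- \frac{815809}{-583696} + \frac{132244}{327124}\right) - 851\right) = \left(931846 + 7396 \cdot \frac{1}{140982}\right) + \left(\left(\left(-815809\right) \left(- \frac{1}{583696}\right) + 132244 \cdot \frac{1}{327124}\right) - 851\right) = \left(931846 + \frac{3698}{70491}\right) + \left(\left(\frac{815809}{583696} + \frac{4723}{11683}\right) - 851\right) = \frac{65686760084}{70491} + \left(\frac{12287892755}{6819320368} - 851\right) = \frac{65686760084}{70491} - \frac{5790953740413}{6819320368} = \frac{447530850828635138129}{480700712060688}$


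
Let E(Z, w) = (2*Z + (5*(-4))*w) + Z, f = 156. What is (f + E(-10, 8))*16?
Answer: -544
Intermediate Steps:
E(Z, w) = -20*w + 3*Z (E(Z, w) = (2*Z - 20*w) + Z = (-20*w + 2*Z) + Z = -20*w + 3*Z)
(f + E(-10, 8))*16 = (156 + (-20*8 + 3*(-10)))*16 = (156 + (-160 - 30))*16 = (156 - 190)*16 = -34*16 = -544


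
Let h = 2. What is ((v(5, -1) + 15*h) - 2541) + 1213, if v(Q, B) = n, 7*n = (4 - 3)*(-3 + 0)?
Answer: -9089/7 ≈ -1298.4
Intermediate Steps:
n = -3/7 (n = ((4 - 3)*(-3 + 0))/7 = (1*(-3))/7 = (⅐)*(-3) = -3/7 ≈ -0.42857)
v(Q, B) = -3/7
((v(5, -1) + 15*h) - 2541) + 1213 = ((-3/7 + 15*2) - 2541) + 1213 = ((-3/7 + 30) - 2541) + 1213 = (207/7 - 2541) + 1213 = -17580/7 + 1213 = -9089/7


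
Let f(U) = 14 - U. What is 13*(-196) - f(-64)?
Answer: -2626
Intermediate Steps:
13*(-196) - f(-64) = 13*(-196) - (14 - 1*(-64)) = -2548 - (14 + 64) = -2548 - 1*78 = -2548 - 78 = -2626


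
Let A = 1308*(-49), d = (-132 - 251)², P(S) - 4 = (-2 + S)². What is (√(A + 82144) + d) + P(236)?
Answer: 201449 + 2*√4513 ≈ 2.0158e+5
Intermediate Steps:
P(S) = 4 + (-2 + S)²
d = 146689 (d = (-383)² = 146689)
A = -64092
(√(A + 82144) + d) + P(236) = (√(-64092 + 82144) + 146689) + (4 + (-2 + 236)²) = (√18052 + 146689) + (4 + 234²) = (2*√4513 + 146689) + (4 + 54756) = (146689 + 2*√4513) + 54760 = 201449 + 2*√4513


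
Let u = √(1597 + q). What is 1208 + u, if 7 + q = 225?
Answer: 1208 + 11*√15 ≈ 1250.6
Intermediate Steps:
q = 218 (q = -7 + 225 = 218)
u = 11*√15 (u = √(1597 + 218) = √1815 = 11*√15 ≈ 42.603)
1208 + u = 1208 + 11*√15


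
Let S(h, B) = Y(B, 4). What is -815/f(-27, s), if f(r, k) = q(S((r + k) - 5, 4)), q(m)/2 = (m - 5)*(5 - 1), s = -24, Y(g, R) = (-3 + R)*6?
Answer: -815/8 ≈ -101.88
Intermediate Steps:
Y(g, R) = -18 + 6*R
S(h, B) = 6 (S(h, B) = -18 + 6*4 = -18 + 24 = 6)
q(m) = -40 + 8*m (q(m) = 2*((m - 5)*(5 - 1)) = 2*((-5 + m)*4) = 2*(-20 + 4*m) = -40 + 8*m)
f(r, k) = 8 (f(r, k) = -40 + 8*6 = -40 + 48 = 8)
-815/f(-27, s) = -815/8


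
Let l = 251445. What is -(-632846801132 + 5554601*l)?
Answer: -763829847313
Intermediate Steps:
-(-632846801132 + 5554601*l) = -5554601/(1/(-113932 + 251445)) = -5554601/(1/137513) = -5554601/1/137513 = -5554601*137513 = -763829847313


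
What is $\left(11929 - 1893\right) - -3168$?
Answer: $13204$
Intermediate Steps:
$\left(11929 - 1893\right) - -3168 = 10036 + 3168 = 13204$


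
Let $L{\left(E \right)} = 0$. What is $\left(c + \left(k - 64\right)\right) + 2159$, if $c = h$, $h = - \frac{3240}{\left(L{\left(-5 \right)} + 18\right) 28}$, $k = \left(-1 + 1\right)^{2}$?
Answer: $\frac{14620}{7} \approx 2088.6$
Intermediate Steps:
$k = 0$ ($k = 0^{2} = 0$)
$h = - \frac{45}{7}$ ($h = - \frac{3240}{\left(0 + 18\right) 28} = - \frac{3240}{18 \cdot 28} = - \frac{3240}{504} = \left(-3240\right) \frac{1}{504} = - \frac{45}{7} \approx -6.4286$)
$c = - \frac{45}{7} \approx -6.4286$
$\left(c + \left(k - 64\right)\right) + 2159 = \left(- \frac{45}{7} + \left(0 - 64\right)\right) + 2159 = \left(- \frac{45}{7} - 64\right) + 2159 = - \frac{493}{7} + 2159 = \frac{14620}{7}$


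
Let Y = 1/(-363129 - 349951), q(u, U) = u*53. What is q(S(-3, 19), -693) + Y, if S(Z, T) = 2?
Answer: 75586479/713080 ≈ 106.00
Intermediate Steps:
q(u, U) = 53*u
Y = -1/713080 (Y = 1/(-713080) = -1/713080 ≈ -1.4024e-6)
q(S(-3, 19), -693) + Y = 53*2 - 1/713080 = 106 - 1/713080 = 75586479/713080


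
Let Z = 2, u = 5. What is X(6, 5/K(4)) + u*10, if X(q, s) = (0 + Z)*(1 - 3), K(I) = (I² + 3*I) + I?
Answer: 46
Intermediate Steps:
K(I) = I² + 4*I
X(q, s) = -4 (X(q, s) = (0 + 2)*(1 - 3) = 2*(-2) = -4)
X(6, 5/K(4)) + u*10 = -4 + 5*10 = -4 + 50 = 46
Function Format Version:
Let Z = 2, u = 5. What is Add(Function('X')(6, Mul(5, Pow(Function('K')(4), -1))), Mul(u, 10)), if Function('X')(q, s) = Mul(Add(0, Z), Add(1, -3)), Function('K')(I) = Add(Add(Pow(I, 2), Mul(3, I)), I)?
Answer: 46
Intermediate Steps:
Function('K')(I) = Add(Pow(I, 2), Mul(4, I))
Function('X')(q, s) = -4 (Function('X')(q, s) = Mul(Add(0, 2), Add(1, -3)) = Mul(2, -2) = -4)
Add(Function('X')(6, Mul(5, Pow(Function('K')(4), -1))), Mul(u, 10)) = Add(-4, Mul(5, 10)) = Add(-4, 50) = 46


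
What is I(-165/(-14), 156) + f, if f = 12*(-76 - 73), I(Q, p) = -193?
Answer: -1981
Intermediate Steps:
f = -1788 (f = 12*(-149) = -1788)
I(-165/(-14), 156) + f = -193 - 1788 = -1981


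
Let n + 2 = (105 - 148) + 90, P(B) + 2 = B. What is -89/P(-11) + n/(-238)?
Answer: 20597/3094 ≈ 6.6571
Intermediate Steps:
P(B) = -2 + B
n = 45 (n = -2 + ((105 - 148) + 90) = -2 + (-43 + 90) = -2 + 47 = 45)
-89/P(-11) + n/(-238) = -89/(-2 - 11) + 45/(-238) = -89/(-13) + 45*(-1/238) = -89*(-1/13) - 45/238 = 89/13 - 45/238 = 20597/3094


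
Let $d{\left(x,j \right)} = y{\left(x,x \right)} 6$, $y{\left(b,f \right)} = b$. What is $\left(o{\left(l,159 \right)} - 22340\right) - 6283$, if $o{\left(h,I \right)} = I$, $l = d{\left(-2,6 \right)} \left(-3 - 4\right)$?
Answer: $-28464$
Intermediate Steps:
$d{\left(x,j \right)} = 6 x$ ($d{\left(x,j \right)} = x 6 = 6 x$)
$l = 84$ ($l = 6 \left(-2\right) \left(-3 - 4\right) = \left(-12\right) \left(-7\right) = 84$)
$\left(o{\left(l,159 \right)} - 22340\right) - 6283 = \left(159 - 22340\right) - 6283 = -22181 - 6283 = -28464$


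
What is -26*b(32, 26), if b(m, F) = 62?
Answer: -1612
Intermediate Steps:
-26*b(32, 26) = -26*62 = -1612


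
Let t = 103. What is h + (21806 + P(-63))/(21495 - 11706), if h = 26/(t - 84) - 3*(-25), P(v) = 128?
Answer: 14620585/185991 ≈ 78.609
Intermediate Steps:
h = 1451/19 (h = 26/(103 - 84) - 3*(-25) = 26/19 + 75 = 1451/19 ≈ 76.368)
h + (21806 + P(-63))/(21495 - 11706) = 1451/19 + (21806 + 128)/(21495 - 11706) = 1451/19 + 21934/9789 = 14620585/185991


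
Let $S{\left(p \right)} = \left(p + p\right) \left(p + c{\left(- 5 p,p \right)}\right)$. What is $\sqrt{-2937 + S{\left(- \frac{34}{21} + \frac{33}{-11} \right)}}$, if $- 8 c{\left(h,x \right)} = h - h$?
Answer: $\frac{i \sqrt{1276399}}{21} \approx 53.799 i$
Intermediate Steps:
$c{\left(h,x \right)} = 0$ ($c{\left(h,x \right)} = - \frac{h - h}{8} = \left(- \frac{1}{8}\right) 0 = 0$)
$S{\left(p \right)} = 2 p^{2}$ ($S{\left(p \right)} = \left(p + p\right) \left(p + 0\right) = 2 p p = 2 p^{2}$)
$\sqrt{-2937 + S{\left(- \frac{34}{21} + \frac{33}{-11} \right)}} = \sqrt{-2937 + 2 \left(- \frac{34}{21} + \frac{33}{-11}\right)^{2}} = \sqrt{-2937 + 2 \left(\left(-34\right) \frac{1}{21} + 33 \left(- \frac{1}{11}\right)\right)^{2}} = \sqrt{-2937 + 2 \left(- \frac{34}{21} - 3\right)^{2}} = \sqrt{-2937 + 2 \left(- \frac{97}{21}\right)^{2}} = \sqrt{-2937 + 2 \cdot \frac{9409}{441}} = \sqrt{-2937 + \frac{18818}{441}} = \sqrt{- \frac{1276399}{441}} = \frac{i \sqrt{1276399}}{21}$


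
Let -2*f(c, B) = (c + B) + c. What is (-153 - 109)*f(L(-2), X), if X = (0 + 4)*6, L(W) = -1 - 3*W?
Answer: 4454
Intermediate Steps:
X = 24 (X = 4*6 = 24)
f(c, B) = -c - B/2 (f(c, B) = -((c + B) + c)/2 = -((B + c) + c)/2 = -(B + 2*c)/2 = -c - B/2)
(-153 - 109)*f(L(-2), X) = (-153 - 109)*(-(-1 - 3*(-2)) - 1/2*24) = -262*(-(-1 + 6) - 12) = -262*(-1*5 - 12) = -262*(-5 - 12) = -262*(-17) = 4454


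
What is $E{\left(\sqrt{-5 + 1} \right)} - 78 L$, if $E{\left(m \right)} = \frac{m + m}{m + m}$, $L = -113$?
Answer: $8815$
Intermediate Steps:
$E{\left(m \right)} = 1$ ($E{\left(m \right)} = \frac{2 m}{2 m} = 2 m \frac{1}{2 m} = 1$)
$E{\left(\sqrt{-5 + 1} \right)} - 78 L = 1 - -8814 = 1 + 8814 = 8815$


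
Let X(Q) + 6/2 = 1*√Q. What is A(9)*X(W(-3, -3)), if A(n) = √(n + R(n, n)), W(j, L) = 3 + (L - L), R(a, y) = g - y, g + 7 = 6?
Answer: I*(-3 + √3) ≈ -1.268*I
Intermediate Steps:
g = -1 (g = -7 + 6 = -1)
R(a, y) = -1 - y
W(j, L) = 3 (W(j, L) = 3 + 0 = 3)
A(n) = I (A(n) = √(n + (-1 - n)) = √(-1) = I)
X(Q) = -3 + √Q (X(Q) = -3 + 1*√Q = -3 + √Q)
A(9)*X(W(-3, -3)) = I*(-3 + √3)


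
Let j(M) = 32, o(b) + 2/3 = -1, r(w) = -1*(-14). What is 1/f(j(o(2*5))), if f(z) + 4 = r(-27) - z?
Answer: -1/22 ≈ -0.045455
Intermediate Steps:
r(w) = 14
o(b) = -5/3 (o(b) = -2/3 - 1 = -5/3)
f(z) = 10 - z (f(z) = -4 + (14 - z) = 10 - z)
1/f(j(o(2*5))) = 1/(10 - 1*32) = 1/(10 - 32) = 1/(-22) = -1/22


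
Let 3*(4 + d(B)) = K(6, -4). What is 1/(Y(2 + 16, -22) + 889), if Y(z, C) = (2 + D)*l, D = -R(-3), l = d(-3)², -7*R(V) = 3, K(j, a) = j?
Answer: 7/6291 ≈ 0.0011127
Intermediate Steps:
d(B) = -2 (d(B) = -4 + (⅓)*6 = -4 + 2 = -2)
R(V) = -3/7 (R(V) = -⅐*3 = -3/7)
l = 4 (l = (-2)² = 4)
D = 3/7 (D = -1*(-3/7) = 3/7 ≈ 0.42857)
Y(z, C) = 68/7 (Y(z, C) = (2 + 3/7)*4 = (17/7)*4 = 68/7)
1/(Y(2 + 16, -22) + 889) = 1/(68/7 + 889) = 1/(6291/7) = 7/6291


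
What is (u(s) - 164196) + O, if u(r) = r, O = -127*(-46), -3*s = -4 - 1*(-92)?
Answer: -475150/3 ≈ -1.5838e+5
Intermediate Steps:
s = -88/3 (s = -(-4 - 1*(-92))/3 = -(-4 + 92)/3 = -1/3*88 = -88/3 ≈ -29.333)
O = 5842
(u(s) - 164196) + O = (-88/3 - 164196) + 5842 = -492676/3 + 5842 = -475150/3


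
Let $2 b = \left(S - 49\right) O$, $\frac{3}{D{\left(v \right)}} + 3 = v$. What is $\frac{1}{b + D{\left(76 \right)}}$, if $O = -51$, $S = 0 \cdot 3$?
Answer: $\frac{146}{182433} \approx 0.00080029$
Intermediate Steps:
$S = 0$
$D{\left(v \right)} = \frac{3}{-3 + v}$
$b = \frac{2499}{2}$ ($b = \frac{\left(0 - 49\right) \left(-51\right)}{2} = \frac{\left(-49\right) \left(-51\right)}{2} = \frac{1}{2} \cdot 2499 = \frac{2499}{2} \approx 1249.5$)
$\frac{1}{b + D{\left(76 \right)}} = \frac{1}{\frac{2499}{2} + \frac{3}{-3 + 76}} = \frac{1}{\frac{2499}{2} + \frac{3}{73}} = \frac{1}{\frac{182433}{146}} = \frac{146}{182433}$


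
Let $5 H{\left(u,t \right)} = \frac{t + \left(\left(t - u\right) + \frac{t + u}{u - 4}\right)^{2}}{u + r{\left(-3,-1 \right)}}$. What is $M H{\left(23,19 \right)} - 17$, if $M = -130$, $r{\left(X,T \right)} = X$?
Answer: $- \frac{33113}{722} \approx -45.863$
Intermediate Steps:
$H{\left(u,t \right)} = \frac{t + \left(t - u + \frac{t + u}{-4 + u}\right)^{2}}{5 \left(-3 + u\right)}$ ($H{\left(u,t \right)} = \frac{\left(t + \left(\left(t - u\right) + \frac{t + u}{u - 4}\right)^{2}\right) \frac{1}{u - 3}}{5} = \frac{\left(t + \left(\left(t - u\right) + \frac{t + u}{-4 + u}\right)^{2}\right) \frac{1}{-3 + u}}{5} = \frac{\left(t + \left(t - u + \frac{t + u}{-4 + u}\right)^{2}\right) \frac{1}{-3 + u}}{5} = \frac{\frac{1}{-3 + u} \left(t + \left(t - u + \frac{t + u}{-4 + u}\right)^{2}\right)}{5} = \frac{t + \left(t - u + \frac{t + u}{-4 + u}\right)^{2}}{5 \left(-3 + u\right)}$)
$M H{\left(23,19 \right)} - 17 = - 130 \frac{\left(- 23^{2} - 57 + 5 \cdot 23 + 19 \cdot 23\right)^{2} + 19 \left(-4 + 23\right)^{2}}{5 \left(-4 + 23\right)^{2} \left(-3 + 23\right)} - 17 = - 130 \frac{\left(\left(-1\right) 529 - 57 + 115 + 437\right)^{2} + 19 \cdot 19^{2}}{5 \cdot 361 \cdot 20} - 17 = - 130 \cdot \frac{1}{5} \cdot \frac{1}{361} \cdot \frac{1}{20} \left(\left(-529 - 57 + 115 + 437\right)^{2} + 19 \cdot 361\right) - 17 = - 130 \cdot \frac{1}{5} \cdot \frac{1}{361} \cdot \frac{1}{20} \left(\left(-34\right)^{2} + 6859\right) - 17 = - 130 \cdot \frac{1}{5} \cdot \frac{1}{361} \cdot \frac{1}{20} \left(1156 + 6859\right) - 17 = - 130 \cdot \frac{1}{5} \cdot \frac{1}{361} \cdot \frac{1}{20} \cdot 8015 - 17 = \left(-130\right) \frac{1603}{7220} - 17 = - \frac{20839}{722} - 17 = - \frac{33113}{722}$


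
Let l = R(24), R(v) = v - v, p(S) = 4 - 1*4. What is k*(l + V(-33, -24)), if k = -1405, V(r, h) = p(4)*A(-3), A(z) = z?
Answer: 0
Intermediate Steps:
p(S) = 0 (p(S) = 4 - 4 = 0)
V(r, h) = 0 (V(r, h) = 0*(-3) = 0)
R(v) = 0
l = 0
k*(l + V(-33, -24)) = -1405*(0 + 0) = -1405*0 = 0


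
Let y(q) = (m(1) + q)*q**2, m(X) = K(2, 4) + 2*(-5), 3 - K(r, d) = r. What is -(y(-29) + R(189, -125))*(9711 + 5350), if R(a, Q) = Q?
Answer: 483202063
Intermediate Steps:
K(r, d) = 3 - r
m(X) = -9 (m(X) = (3 - 1*2) + 2*(-5) = (3 - 2) - 10 = 1 - 10 = -9)
y(q) = q**2*(-9 + q) (y(q) = (-9 + q)*q**2 = q**2*(-9 + q))
-(y(-29) + R(189, -125))*(9711 + 5350) = -((-29)**2*(-9 - 29) - 125)*(9711 + 5350) = -(841*(-38) - 125)*15061 = -(-31958 - 125)*15061 = -(-32083)*15061 = -1*(-483202063) = 483202063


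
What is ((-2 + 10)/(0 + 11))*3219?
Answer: 25752/11 ≈ 2341.1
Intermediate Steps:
((-2 + 10)/(0 + 11))*3219 = (8/11)*3219 = 25752/11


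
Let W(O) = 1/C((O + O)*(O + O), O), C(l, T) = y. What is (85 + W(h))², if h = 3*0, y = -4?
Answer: 114921/16 ≈ 7182.6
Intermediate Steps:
C(l, T) = -4
h = 0
W(O) = -¼ (W(O) = 1/(-4) = -¼)
(85 + W(h))² = (85 - ¼)² = (339/4)² = 114921/16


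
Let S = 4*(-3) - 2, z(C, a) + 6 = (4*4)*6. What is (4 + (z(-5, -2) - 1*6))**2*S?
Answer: -108416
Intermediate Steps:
z(C, a) = 90 (z(C, a) = -6 + (4*4)*6 = -6 + 16*6 = -6 + 96 = 90)
S = -14 (S = -12 - 2 = -14)
(4 + (z(-5, -2) - 1*6))**2*S = (4 + (90 - 1*6))**2*(-14) = (4 + (90 - 6))**2*(-14) = (4 + 84)**2*(-14) = 88**2*(-14) = 7744*(-14) = -108416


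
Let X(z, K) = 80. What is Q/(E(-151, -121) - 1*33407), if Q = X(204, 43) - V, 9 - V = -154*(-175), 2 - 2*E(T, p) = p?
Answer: -54042/66691 ≈ -0.81033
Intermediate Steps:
E(T, p) = 1 - p/2
V = -26941 (V = 9 - (-154)*(-175) = 9 - 1*26950 = 9 - 26950 = -26941)
Q = 27021 (Q = 80 - 1*(-26941) = 80 + 26941 = 27021)
Q/(E(-151, -121) - 1*33407) = 27021/((1 - 1/2*(-121)) - 1*33407) = 27021/((1 + 121/2) - 33407) = 27021/(123/2 - 33407) = 27021/(-66691/2) = 27021*(-2/66691) = -54042/66691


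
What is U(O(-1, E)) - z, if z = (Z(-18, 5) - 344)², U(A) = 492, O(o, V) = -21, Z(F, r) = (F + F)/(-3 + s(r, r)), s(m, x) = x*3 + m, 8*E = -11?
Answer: -34479268/289 ≈ -1.1931e+5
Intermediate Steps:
E = -11/8 (E = (⅛)*(-11) = -11/8 ≈ -1.3750)
s(m, x) = m + 3*x (s(m, x) = 3*x + m = m + 3*x)
Z(F, r) = 2*F/(-3 + 4*r) (Z(F, r) = (F + F)/(-3 + (r + 3*r)) = (2*F)/(-3 + 4*r) = 2*F/(-3 + 4*r))
z = 34621456/289 (z = (2*(-18)/(-3 + 4*5) - 344)² = (2*(-18)/(-3 + 20) - 344)² = (2*(-18)/17 - 344)² = (2*(-18)*(1/17) - 344)² = (-36/17 - 344)² = (-5884/17)² = 34621456/289 ≈ 1.1980e+5)
U(O(-1, E)) - z = 492 - 1*34621456/289 = 492 - 34621456/289 = -34479268/289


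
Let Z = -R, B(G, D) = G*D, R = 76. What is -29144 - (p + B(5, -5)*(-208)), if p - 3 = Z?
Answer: -34271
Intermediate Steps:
B(G, D) = D*G
Z = -76 (Z = -1*76 = -76)
p = -73 (p = 3 - 76 = -73)
-29144 - (p + B(5, -5)*(-208)) = -29144 - (-73 - 5*5*(-208)) = -29144 - (-73 - 25*(-208)) = -29144 - (-73 + 5200) = -29144 - 1*5127 = -29144 - 5127 = -34271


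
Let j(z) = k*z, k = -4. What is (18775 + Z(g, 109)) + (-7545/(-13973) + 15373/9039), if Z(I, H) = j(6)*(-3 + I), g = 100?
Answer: 2077571128493/126301947 ≈ 16449.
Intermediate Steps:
j(z) = -4*z
Z(I, H) = 72 - 24*I (Z(I, H) = (-4*6)*(-3 + I) = -24*(-3 + I) = 72 - 24*I)
(18775 + Z(g, 109)) + (-7545/(-13973) + 15373/9039) = (18775 + (72 - 24*100)) + (-7545/(-13973) + 15373/9039) = (18775 + (72 - 2400)) + (-7545*(-1/13973) + 15373*(1/9039)) = (18775 - 2328) + (7545/13973 + 15373/9039) = 16447 + 283006184/126301947 = 2077571128493/126301947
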